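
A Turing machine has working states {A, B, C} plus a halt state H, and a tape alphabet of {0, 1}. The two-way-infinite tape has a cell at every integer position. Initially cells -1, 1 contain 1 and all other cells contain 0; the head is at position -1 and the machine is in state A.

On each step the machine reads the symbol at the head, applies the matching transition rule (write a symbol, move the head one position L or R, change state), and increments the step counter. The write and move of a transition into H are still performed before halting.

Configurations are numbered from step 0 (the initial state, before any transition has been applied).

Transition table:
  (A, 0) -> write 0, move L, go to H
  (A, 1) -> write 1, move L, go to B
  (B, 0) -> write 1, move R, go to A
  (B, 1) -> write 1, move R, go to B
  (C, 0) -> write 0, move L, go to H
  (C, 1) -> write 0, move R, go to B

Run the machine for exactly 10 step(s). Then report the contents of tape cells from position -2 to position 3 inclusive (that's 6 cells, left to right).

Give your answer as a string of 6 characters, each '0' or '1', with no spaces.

Step 1: in state A at pos -1, read 1 -> (A,1)->write 1,move L,goto B. Now: state=B, head=-2, tape[-3..2]=001010 (head:  ^)
Step 2: in state B at pos -2, read 0 -> (B,0)->write 1,move R,goto A. Now: state=A, head=-1, tape[-3..2]=011010 (head:   ^)
Step 3: in state A at pos -1, read 1 -> (A,1)->write 1,move L,goto B. Now: state=B, head=-2, tape[-3..2]=011010 (head:  ^)
Step 4: in state B at pos -2, read 1 -> (B,1)->write 1,move R,goto B. Now: state=B, head=-1, tape[-3..2]=011010 (head:   ^)
Step 5: in state B at pos -1, read 1 -> (B,1)->write 1,move R,goto B. Now: state=B, head=0, tape[-3..2]=011010 (head:    ^)
Step 6: in state B at pos 0, read 0 -> (B,0)->write 1,move R,goto A. Now: state=A, head=1, tape[-3..2]=011110 (head:     ^)
Step 7: in state A at pos 1, read 1 -> (A,1)->write 1,move L,goto B. Now: state=B, head=0, tape[-3..2]=011110 (head:    ^)
Step 8: in state B at pos 0, read 1 -> (B,1)->write 1,move R,goto B. Now: state=B, head=1, tape[-3..2]=011110 (head:     ^)
Step 9: in state B at pos 1, read 1 -> (B,1)->write 1,move R,goto B. Now: state=B, head=2, tape[-3..3]=0111100 (head:      ^)
Step 10: in state B at pos 2, read 0 -> (B,0)->write 1,move R,goto A. Now: state=A, head=3, tape[-3..4]=01111100 (head:       ^)

Answer: 111110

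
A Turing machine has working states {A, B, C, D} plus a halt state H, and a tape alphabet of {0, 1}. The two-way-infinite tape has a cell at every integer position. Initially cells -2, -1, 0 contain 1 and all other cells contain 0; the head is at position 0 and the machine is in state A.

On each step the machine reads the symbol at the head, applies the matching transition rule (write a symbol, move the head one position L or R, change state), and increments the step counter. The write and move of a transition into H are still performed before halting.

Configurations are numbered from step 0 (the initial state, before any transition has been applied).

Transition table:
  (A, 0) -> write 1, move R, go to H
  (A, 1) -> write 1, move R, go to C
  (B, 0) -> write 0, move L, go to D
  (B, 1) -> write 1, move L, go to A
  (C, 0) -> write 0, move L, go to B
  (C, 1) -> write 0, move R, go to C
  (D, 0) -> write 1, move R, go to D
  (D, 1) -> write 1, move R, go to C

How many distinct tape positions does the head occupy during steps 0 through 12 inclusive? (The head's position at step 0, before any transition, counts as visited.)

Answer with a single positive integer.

Answer: 4

Derivation:
Step 1: in state A at pos 0, read 1 -> (A,1)->write 1,move R,goto C. Now: state=C, head=1, tape[-3..2]=011100 (head:     ^)
Step 2: in state C at pos 1, read 0 -> (C,0)->write 0,move L,goto B. Now: state=B, head=0, tape[-3..2]=011100 (head:    ^)
Step 3: in state B at pos 0, read 1 -> (B,1)->write 1,move L,goto A. Now: state=A, head=-1, tape[-3..2]=011100 (head:   ^)
Step 4: in state A at pos -1, read 1 -> (A,1)->write 1,move R,goto C. Now: state=C, head=0, tape[-3..2]=011100 (head:    ^)
Step 5: in state C at pos 0, read 1 -> (C,1)->write 0,move R,goto C. Now: state=C, head=1, tape[-3..2]=011000 (head:     ^)
Step 6: in state C at pos 1, read 0 -> (C,0)->write 0,move L,goto B. Now: state=B, head=0, tape[-3..2]=011000 (head:    ^)
Step 7: in state B at pos 0, read 0 -> (B,0)->write 0,move L,goto D. Now: state=D, head=-1, tape[-3..2]=011000 (head:   ^)
Step 8: in state D at pos -1, read 1 -> (D,1)->write 1,move R,goto C. Now: state=C, head=0, tape[-3..2]=011000 (head:    ^)
Step 9: in state C at pos 0, read 0 -> (C,0)->write 0,move L,goto B. Now: state=B, head=-1, tape[-3..2]=011000 (head:   ^)
Step 10: in state B at pos -1, read 1 -> (B,1)->write 1,move L,goto A. Now: state=A, head=-2, tape[-3..2]=011000 (head:  ^)
Step 11: in state A at pos -2, read 1 -> (A,1)->write 1,move R,goto C. Now: state=C, head=-1, tape[-3..2]=011000 (head:   ^)
Step 12: in state C at pos -1, read 1 -> (C,1)->write 0,move R,goto C. Now: state=C, head=0, tape[-3..2]=010000 (head:    ^)
Head positions at steps 0..12: starting at 0, distinct positions visited = {-2, -1, 0, 1} -> 4 position(s)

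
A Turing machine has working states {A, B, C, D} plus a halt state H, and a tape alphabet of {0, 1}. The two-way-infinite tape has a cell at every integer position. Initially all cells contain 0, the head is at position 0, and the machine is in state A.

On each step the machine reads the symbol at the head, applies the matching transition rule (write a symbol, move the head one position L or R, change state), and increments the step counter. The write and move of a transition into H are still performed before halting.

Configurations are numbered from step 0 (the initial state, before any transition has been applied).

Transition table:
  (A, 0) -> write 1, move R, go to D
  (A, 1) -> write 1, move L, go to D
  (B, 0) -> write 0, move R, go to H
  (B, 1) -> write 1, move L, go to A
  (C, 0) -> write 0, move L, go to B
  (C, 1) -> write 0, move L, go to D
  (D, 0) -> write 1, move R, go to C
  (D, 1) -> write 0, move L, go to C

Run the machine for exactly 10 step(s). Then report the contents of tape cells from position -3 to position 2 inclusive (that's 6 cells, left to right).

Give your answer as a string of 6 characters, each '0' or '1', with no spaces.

Step 1: in state A at pos 0, read 0 -> (A,0)->write 1,move R,goto D. Now: state=D, head=1, tape[-1..2]=0100 (head:   ^)
Step 2: in state D at pos 1, read 0 -> (D,0)->write 1,move R,goto C. Now: state=C, head=2, tape[-1..3]=01100 (head:    ^)
Step 3: in state C at pos 2, read 0 -> (C,0)->write 0,move L,goto B. Now: state=B, head=1, tape[-1..3]=01100 (head:   ^)
Step 4: in state B at pos 1, read 1 -> (B,1)->write 1,move L,goto A. Now: state=A, head=0, tape[-1..3]=01100 (head:  ^)
Step 5: in state A at pos 0, read 1 -> (A,1)->write 1,move L,goto D. Now: state=D, head=-1, tape[-2..3]=001100 (head:  ^)
Step 6: in state D at pos -1, read 0 -> (D,0)->write 1,move R,goto C. Now: state=C, head=0, tape[-2..3]=011100 (head:   ^)
Step 7: in state C at pos 0, read 1 -> (C,1)->write 0,move L,goto D. Now: state=D, head=-1, tape[-2..3]=010100 (head:  ^)
Step 8: in state D at pos -1, read 1 -> (D,1)->write 0,move L,goto C. Now: state=C, head=-2, tape[-3..3]=0000100 (head:  ^)
Step 9: in state C at pos -2, read 0 -> (C,0)->write 0,move L,goto B. Now: state=B, head=-3, tape[-4..3]=00000100 (head:  ^)
Step 10: in state B at pos -3, read 0 -> (B,0)->write 0,move R,goto H. Now: state=H, head=-2, tape[-4..3]=00000100 (head:   ^)

Answer: 000010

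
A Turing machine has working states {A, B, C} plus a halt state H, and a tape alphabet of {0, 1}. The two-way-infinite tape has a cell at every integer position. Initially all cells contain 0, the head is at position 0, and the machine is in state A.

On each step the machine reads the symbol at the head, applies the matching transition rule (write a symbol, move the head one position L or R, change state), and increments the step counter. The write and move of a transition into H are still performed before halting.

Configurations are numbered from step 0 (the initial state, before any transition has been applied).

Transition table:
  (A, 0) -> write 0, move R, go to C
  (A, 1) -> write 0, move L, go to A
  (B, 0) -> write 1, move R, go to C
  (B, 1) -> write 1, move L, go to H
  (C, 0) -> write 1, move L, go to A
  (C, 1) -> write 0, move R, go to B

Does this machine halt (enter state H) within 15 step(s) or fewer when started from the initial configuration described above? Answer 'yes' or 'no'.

Answer: yes

Derivation:
Step 1: in state A at pos 0, read 0 -> (A,0)->write 0,move R,goto C. Now: state=C, head=1, tape[-1..2]=0000 (head:   ^)
Step 2: in state C at pos 1, read 0 -> (C,0)->write 1,move L,goto A. Now: state=A, head=0, tape[-1..2]=0010 (head:  ^)
Step 3: in state A at pos 0, read 0 -> (A,0)->write 0,move R,goto C. Now: state=C, head=1, tape[-1..2]=0010 (head:   ^)
Step 4: in state C at pos 1, read 1 -> (C,1)->write 0,move R,goto B. Now: state=B, head=2, tape[-1..3]=00000 (head:    ^)
Step 5: in state B at pos 2, read 0 -> (B,0)->write 1,move R,goto C. Now: state=C, head=3, tape[-1..4]=000100 (head:     ^)
Step 6: in state C at pos 3, read 0 -> (C,0)->write 1,move L,goto A. Now: state=A, head=2, tape[-1..4]=000110 (head:    ^)
Step 7: in state A at pos 2, read 1 -> (A,1)->write 0,move L,goto A. Now: state=A, head=1, tape[-1..4]=000010 (head:   ^)
Step 8: in state A at pos 1, read 0 -> (A,0)->write 0,move R,goto C. Now: state=C, head=2, tape[-1..4]=000010 (head:    ^)
Step 9: in state C at pos 2, read 0 -> (C,0)->write 1,move L,goto A. Now: state=A, head=1, tape[-1..4]=000110 (head:   ^)
Step 10: in state A at pos 1, read 0 -> (A,0)->write 0,move R,goto C. Now: state=C, head=2, tape[-1..4]=000110 (head:    ^)
Step 11: in state C at pos 2, read 1 -> (C,1)->write 0,move R,goto B. Now: state=B, head=3, tape[-1..4]=000010 (head:     ^)
Step 12: in state B at pos 3, read 1 -> (B,1)->write 1,move L,goto H. Now: state=H, head=2, tape[-1..4]=000010 (head:    ^)
State H reached at step 12; 12 <= 15 -> yes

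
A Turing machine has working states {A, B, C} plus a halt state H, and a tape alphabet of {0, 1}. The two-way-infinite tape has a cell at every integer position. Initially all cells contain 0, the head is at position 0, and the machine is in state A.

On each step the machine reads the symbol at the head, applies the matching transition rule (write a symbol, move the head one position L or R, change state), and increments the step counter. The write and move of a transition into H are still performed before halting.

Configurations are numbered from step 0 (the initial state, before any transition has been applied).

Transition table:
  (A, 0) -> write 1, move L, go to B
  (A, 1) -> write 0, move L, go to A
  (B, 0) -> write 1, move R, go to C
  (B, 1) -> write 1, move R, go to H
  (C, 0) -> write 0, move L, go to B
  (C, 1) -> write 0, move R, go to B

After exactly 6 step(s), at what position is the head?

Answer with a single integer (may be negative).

Answer: 2

Derivation:
Step 1: in state A at pos 0, read 0 -> (A,0)->write 1,move L,goto B. Now: state=B, head=-1, tape[-2..1]=0010 (head:  ^)
Step 2: in state B at pos -1, read 0 -> (B,0)->write 1,move R,goto C. Now: state=C, head=0, tape[-2..1]=0110 (head:   ^)
Step 3: in state C at pos 0, read 1 -> (C,1)->write 0,move R,goto B. Now: state=B, head=1, tape[-2..2]=01000 (head:    ^)
Step 4: in state B at pos 1, read 0 -> (B,0)->write 1,move R,goto C. Now: state=C, head=2, tape[-2..3]=010100 (head:     ^)
Step 5: in state C at pos 2, read 0 -> (C,0)->write 0,move L,goto B. Now: state=B, head=1, tape[-2..3]=010100 (head:    ^)
Step 6: in state B at pos 1, read 1 -> (B,1)->write 1,move R,goto H. Now: state=H, head=2, tape[-2..3]=010100 (head:     ^)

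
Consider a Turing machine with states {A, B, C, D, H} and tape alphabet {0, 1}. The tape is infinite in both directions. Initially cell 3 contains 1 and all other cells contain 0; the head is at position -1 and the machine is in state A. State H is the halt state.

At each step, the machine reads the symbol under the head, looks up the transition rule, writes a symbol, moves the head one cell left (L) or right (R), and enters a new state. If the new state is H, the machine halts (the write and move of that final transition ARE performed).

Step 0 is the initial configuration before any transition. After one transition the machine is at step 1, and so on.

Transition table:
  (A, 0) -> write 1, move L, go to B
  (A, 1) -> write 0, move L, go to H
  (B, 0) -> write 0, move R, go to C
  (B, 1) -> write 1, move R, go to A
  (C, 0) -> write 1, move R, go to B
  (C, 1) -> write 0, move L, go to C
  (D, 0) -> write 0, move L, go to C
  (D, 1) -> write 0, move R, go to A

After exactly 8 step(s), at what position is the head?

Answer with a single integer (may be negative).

Step 1: in state A at pos -1, read 0 -> (A,0)->write 1,move L,goto B. Now: state=B, head=-2, tape[-3..4]=00100010 (head:  ^)
Step 2: in state B at pos -2, read 0 -> (B,0)->write 0,move R,goto C. Now: state=C, head=-1, tape[-3..4]=00100010 (head:   ^)
Step 3: in state C at pos -1, read 1 -> (C,1)->write 0,move L,goto C. Now: state=C, head=-2, tape[-3..4]=00000010 (head:  ^)
Step 4: in state C at pos -2, read 0 -> (C,0)->write 1,move R,goto B. Now: state=B, head=-1, tape[-3..4]=01000010 (head:   ^)
Step 5: in state B at pos -1, read 0 -> (B,0)->write 0,move R,goto C. Now: state=C, head=0, tape[-3..4]=01000010 (head:    ^)
Step 6: in state C at pos 0, read 0 -> (C,0)->write 1,move R,goto B. Now: state=B, head=1, tape[-3..4]=01010010 (head:     ^)
Step 7: in state B at pos 1, read 0 -> (B,0)->write 0,move R,goto C. Now: state=C, head=2, tape[-3..4]=01010010 (head:      ^)
Step 8: in state C at pos 2, read 0 -> (C,0)->write 1,move R,goto B. Now: state=B, head=3, tape[-3..4]=01010110 (head:       ^)

Answer: 3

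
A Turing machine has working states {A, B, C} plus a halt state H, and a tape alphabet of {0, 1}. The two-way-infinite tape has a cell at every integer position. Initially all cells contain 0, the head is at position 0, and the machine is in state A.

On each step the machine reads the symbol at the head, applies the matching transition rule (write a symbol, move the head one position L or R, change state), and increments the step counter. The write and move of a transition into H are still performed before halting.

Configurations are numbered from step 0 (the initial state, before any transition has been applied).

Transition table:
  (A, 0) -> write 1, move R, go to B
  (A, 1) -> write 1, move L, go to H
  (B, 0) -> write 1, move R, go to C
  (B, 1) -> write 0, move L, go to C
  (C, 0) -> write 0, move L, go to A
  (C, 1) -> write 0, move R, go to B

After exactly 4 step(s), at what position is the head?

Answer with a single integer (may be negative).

Answer: 0

Derivation:
Step 1: in state A at pos 0, read 0 -> (A,0)->write 1,move R,goto B. Now: state=B, head=1, tape[-1..2]=0100 (head:   ^)
Step 2: in state B at pos 1, read 0 -> (B,0)->write 1,move R,goto C. Now: state=C, head=2, tape[-1..3]=01100 (head:    ^)
Step 3: in state C at pos 2, read 0 -> (C,0)->write 0,move L,goto A. Now: state=A, head=1, tape[-1..3]=01100 (head:   ^)
Step 4: in state A at pos 1, read 1 -> (A,1)->write 1,move L,goto H. Now: state=H, head=0, tape[-1..3]=01100 (head:  ^)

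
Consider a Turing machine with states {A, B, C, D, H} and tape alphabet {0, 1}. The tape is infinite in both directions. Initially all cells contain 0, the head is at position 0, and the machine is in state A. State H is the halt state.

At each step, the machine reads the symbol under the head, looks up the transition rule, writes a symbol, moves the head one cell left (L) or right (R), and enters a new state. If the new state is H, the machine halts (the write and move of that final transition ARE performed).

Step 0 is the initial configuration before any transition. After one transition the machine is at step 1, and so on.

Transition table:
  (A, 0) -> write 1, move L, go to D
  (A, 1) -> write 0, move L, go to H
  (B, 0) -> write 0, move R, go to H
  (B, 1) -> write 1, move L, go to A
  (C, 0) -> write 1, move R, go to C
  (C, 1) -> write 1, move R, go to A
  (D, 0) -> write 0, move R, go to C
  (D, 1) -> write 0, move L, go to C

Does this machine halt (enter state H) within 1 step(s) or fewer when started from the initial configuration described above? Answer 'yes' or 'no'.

Answer: no

Derivation:
Step 1: in state A at pos 0, read 0 -> (A,0)->write 1,move L,goto D. Now: state=D, head=-1, tape[-2..1]=0010 (head:  ^)
After 1 step(s): state = D (not H) -> not halted within 1 -> no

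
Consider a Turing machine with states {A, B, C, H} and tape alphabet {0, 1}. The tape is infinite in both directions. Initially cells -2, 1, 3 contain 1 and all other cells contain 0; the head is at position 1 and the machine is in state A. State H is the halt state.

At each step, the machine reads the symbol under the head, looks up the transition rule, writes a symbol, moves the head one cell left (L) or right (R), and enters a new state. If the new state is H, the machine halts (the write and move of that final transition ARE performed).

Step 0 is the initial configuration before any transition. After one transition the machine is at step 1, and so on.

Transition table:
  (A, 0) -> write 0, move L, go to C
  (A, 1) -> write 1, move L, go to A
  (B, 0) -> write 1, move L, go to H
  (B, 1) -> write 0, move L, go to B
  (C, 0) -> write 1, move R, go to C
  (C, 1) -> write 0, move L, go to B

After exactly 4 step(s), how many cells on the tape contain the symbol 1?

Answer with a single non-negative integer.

Answer: 5

Derivation:
Step 1: in state A at pos 1, read 1 -> (A,1)->write 1,move L,goto A. Now: state=A, head=0, tape[-3..4]=01001010 (head:    ^)
Step 2: in state A at pos 0, read 0 -> (A,0)->write 0,move L,goto C. Now: state=C, head=-1, tape[-3..4]=01001010 (head:   ^)
Step 3: in state C at pos -1, read 0 -> (C,0)->write 1,move R,goto C. Now: state=C, head=0, tape[-3..4]=01101010 (head:    ^)
Step 4: in state C at pos 0, read 0 -> (C,0)->write 1,move R,goto C. Now: state=C, head=1, tape[-3..4]=01111010 (head:     ^)
Cells containing 1 after step 4: {-2, -1, 0, 1, 3} -> 5 cell(s)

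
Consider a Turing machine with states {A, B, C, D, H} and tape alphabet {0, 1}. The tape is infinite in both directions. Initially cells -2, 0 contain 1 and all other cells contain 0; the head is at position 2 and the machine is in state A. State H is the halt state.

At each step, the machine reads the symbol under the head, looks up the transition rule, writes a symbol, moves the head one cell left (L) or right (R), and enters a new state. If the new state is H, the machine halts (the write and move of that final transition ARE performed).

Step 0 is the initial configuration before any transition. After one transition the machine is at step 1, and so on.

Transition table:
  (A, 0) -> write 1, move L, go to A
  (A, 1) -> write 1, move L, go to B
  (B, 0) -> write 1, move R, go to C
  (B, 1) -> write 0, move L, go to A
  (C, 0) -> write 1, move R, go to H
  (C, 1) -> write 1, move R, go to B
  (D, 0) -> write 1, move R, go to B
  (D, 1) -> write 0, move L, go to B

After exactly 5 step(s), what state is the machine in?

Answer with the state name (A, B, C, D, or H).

Step 1: in state A at pos 2, read 0 -> (A,0)->write 1,move L,goto A. Now: state=A, head=1, tape[-3..3]=0101010 (head:     ^)
Step 2: in state A at pos 1, read 0 -> (A,0)->write 1,move L,goto A. Now: state=A, head=0, tape[-3..3]=0101110 (head:    ^)
Step 3: in state A at pos 0, read 1 -> (A,1)->write 1,move L,goto B. Now: state=B, head=-1, tape[-3..3]=0101110 (head:   ^)
Step 4: in state B at pos -1, read 0 -> (B,0)->write 1,move R,goto C. Now: state=C, head=0, tape[-3..3]=0111110 (head:    ^)
Step 5: in state C at pos 0, read 1 -> (C,1)->write 1,move R,goto B. Now: state=B, head=1, tape[-3..3]=0111110 (head:     ^)

Answer: B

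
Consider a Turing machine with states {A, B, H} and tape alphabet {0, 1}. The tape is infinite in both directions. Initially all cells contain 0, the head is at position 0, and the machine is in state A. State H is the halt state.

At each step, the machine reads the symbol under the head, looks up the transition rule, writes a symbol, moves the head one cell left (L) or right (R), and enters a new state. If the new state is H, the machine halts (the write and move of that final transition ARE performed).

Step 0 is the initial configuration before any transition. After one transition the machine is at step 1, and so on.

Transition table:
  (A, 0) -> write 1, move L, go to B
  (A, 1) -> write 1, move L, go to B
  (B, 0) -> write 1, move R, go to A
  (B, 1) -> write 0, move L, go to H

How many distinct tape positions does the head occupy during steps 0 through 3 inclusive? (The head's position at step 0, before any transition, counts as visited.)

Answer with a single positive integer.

Answer: 2

Derivation:
Step 1: in state A at pos 0, read 0 -> (A,0)->write 1,move L,goto B. Now: state=B, head=-1, tape[-2..1]=0010 (head:  ^)
Step 2: in state B at pos -1, read 0 -> (B,0)->write 1,move R,goto A. Now: state=A, head=0, tape[-2..1]=0110 (head:   ^)
Step 3: in state A at pos 0, read 1 -> (A,1)->write 1,move L,goto B. Now: state=B, head=-1, tape[-2..1]=0110 (head:  ^)
Head positions at steps 0..3: starting at 0, distinct positions visited = {-1, 0} -> 2 position(s)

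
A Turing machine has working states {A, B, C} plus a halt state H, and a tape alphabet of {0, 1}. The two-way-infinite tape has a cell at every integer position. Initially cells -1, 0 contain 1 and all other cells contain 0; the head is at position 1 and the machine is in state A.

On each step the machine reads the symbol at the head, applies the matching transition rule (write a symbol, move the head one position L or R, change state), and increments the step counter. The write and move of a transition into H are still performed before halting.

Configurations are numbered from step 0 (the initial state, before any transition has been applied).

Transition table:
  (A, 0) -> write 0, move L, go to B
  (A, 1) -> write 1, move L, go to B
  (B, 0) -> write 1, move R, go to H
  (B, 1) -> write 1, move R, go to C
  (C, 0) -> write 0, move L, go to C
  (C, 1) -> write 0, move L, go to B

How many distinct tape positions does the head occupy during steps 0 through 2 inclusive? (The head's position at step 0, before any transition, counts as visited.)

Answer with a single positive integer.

Answer: 2

Derivation:
Step 1: in state A at pos 1, read 0 -> (A,0)->write 0,move L,goto B. Now: state=B, head=0, tape[-2..2]=01100 (head:   ^)
Step 2: in state B at pos 0, read 1 -> (B,1)->write 1,move R,goto C. Now: state=C, head=1, tape[-2..2]=01100 (head:    ^)
Head positions at steps 0..2: starting at 1, distinct positions visited = {0, 1} -> 2 position(s)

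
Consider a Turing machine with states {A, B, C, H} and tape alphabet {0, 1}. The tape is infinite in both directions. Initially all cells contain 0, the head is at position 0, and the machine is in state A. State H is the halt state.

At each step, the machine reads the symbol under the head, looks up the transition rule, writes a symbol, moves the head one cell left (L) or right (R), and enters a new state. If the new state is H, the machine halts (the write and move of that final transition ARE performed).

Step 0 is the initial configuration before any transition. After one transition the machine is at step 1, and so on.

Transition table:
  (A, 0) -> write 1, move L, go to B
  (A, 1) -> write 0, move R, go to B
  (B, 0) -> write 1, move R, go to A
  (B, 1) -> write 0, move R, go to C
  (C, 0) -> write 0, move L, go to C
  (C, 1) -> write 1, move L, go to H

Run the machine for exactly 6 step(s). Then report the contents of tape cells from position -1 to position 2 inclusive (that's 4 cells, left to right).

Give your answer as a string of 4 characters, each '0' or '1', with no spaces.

Answer: 1001

Derivation:
Step 1: in state A at pos 0, read 0 -> (A,0)->write 1,move L,goto B. Now: state=B, head=-1, tape[-2..1]=0010 (head:  ^)
Step 2: in state B at pos -1, read 0 -> (B,0)->write 1,move R,goto A. Now: state=A, head=0, tape[-2..1]=0110 (head:   ^)
Step 3: in state A at pos 0, read 1 -> (A,1)->write 0,move R,goto B. Now: state=B, head=1, tape[-2..2]=01000 (head:    ^)
Step 4: in state B at pos 1, read 0 -> (B,0)->write 1,move R,goto A. Now: state=A, head=2, tape[-2..3]=010100 (head:     ^)
Step 5: in state A at pos 2, read 0 -> (A,0)->write 1,move L,goto B. Now: state=B, head=1, tape[-2..3]=010110 (head:    ^)
Step 6: in state B at pos 1, read 1 -> (B,1)->write 0,move R,goto C. Now: state=C, head=2, tape[-2..3]=010010 (head:     ^)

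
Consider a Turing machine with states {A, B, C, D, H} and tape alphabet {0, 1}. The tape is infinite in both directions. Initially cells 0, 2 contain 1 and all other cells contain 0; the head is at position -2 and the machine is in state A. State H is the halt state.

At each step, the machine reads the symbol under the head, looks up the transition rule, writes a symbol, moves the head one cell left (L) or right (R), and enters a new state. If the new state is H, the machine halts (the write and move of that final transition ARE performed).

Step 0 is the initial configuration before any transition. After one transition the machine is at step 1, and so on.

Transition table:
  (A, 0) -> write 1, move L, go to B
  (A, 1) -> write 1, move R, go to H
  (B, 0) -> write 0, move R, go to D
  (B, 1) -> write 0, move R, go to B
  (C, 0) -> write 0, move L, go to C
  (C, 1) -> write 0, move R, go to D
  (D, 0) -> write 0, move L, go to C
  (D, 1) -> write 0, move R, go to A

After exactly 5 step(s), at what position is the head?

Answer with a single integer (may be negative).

Answer: -1

Derivation:
Step 1: in state A at pos -2, read 0 -> (A,0)->write 1,move L,goto B. Now: state=B, head=-3, tape[-4..3]=00101010 (head:  ^)
Step 2: in state B at pos -3, read 0 -> (B,0)->write 0,move R,goto D. Now: state=D, head=-2, tape[-4..3]=00101010 (head:   ^)
Step 3: in state D at pos -2, read 1 -> (D,1)->write 0,move R,goto A. Now: state=A, head=-1, tape[-4..3]=00001010 (head:    ^)
Step 4: in state A at pos -1, read 0 -> (A,0)->write 1,move L,goto B. Now: state=B, head=-2, tape[-4..3]=00011010 (head:   ^)
Step 5: in state B at pos -2, read 0 -> (B,0)->write 0,move R,goto D. Now: state=D, head=-1, tape[-4..3]=00011010 (head:    ^)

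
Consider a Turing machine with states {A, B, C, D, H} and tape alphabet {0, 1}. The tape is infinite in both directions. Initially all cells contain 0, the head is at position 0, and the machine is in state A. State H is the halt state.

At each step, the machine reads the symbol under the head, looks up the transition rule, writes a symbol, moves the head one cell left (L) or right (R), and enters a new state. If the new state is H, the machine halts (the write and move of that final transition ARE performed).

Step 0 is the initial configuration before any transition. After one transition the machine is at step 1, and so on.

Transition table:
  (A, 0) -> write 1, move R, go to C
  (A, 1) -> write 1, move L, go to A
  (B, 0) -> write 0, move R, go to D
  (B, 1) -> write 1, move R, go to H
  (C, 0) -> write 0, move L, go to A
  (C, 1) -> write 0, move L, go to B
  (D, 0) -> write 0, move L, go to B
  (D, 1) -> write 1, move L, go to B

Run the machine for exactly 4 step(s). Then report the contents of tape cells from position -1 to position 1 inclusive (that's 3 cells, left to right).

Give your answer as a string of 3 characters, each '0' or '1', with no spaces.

Answer: 110

Derivation:
Step 1: in state A at pos 0, read 0 -> (A,0)->write 1,move R,goto C. Now: state=C, head=1, tape[-1..2]=0100 (head:   ^)
Step 2: in state C at pos 1, read 0 -> (C,0)->write 0,move L,goto A. Now: state=A, head=0, tape[-1..2]=0100 (head:  ^)
Step 3: in state A at pos 0, read 1 -> (A,1)->write 1,move L,goto A. Now: state=A, head=-1, tape[-2..2]=00100 (head:  ^)
Step 4: in state A at pos -1, read 0 -> (A,0)->write 1,move R,goto C. Now: state=C, head=0, tape[-2..2]=01100 (head:   ^)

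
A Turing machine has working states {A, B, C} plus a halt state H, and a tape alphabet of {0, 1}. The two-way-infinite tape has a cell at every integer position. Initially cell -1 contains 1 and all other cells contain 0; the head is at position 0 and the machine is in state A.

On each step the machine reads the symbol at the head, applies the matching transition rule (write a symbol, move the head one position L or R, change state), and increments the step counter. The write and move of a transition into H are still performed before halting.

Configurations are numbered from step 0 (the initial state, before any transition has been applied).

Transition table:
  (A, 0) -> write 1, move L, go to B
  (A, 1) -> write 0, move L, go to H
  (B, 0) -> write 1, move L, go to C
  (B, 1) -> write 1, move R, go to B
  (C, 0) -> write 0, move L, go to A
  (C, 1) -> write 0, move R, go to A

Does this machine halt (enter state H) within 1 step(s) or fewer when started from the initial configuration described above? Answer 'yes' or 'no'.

Answer: no

Derivation:
Step 1: in state A at pos 0, read 0 -> (A,0)->write 1,move L,goto B. Now: state=B, head=-1, tape[-2..1]=0110 (head:  ^)
After 1 step(s): state = B (not H) -> not halted within 1 -> no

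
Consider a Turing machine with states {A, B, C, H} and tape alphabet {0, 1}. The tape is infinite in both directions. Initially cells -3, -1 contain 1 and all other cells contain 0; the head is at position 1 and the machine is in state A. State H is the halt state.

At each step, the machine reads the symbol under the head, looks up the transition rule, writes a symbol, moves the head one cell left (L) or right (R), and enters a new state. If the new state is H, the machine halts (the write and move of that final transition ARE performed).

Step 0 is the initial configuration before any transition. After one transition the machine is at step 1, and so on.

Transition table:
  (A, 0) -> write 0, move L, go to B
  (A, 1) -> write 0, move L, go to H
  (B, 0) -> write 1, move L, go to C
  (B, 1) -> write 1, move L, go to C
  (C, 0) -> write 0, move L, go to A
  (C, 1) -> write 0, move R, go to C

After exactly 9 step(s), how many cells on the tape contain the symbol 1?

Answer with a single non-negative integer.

Step 1: in state A at pos 1, read 0 -> (A,0)->write 0,move L,goto B. Now: state=B, head=0, tape[-4..2]=0101000 (head:     ^)
Step 2: in state B at pos 0, read 0 -> (B,0)->write 1,move L,goto C. Now: state=C, head=-1, tape[-4..2]=0101100 (head:    ^)
Step 3: in state C at pos -1, read 1 -> (C,1)->write 0,move R,goto C. Now: state=C, head=0, tape[-4..2]=0100100 (head:     ^)
Step 4: in state C at pos 0, read 1 -> (C,1)->write 0,move R,goto C. Now: state=C, head=1, tape[-4..2]=0100000 (head:      ^)
Step 5: in state C at pos 1, read 0 -> (C,0)->write 0,move L,goto A. Now: state=A, head=0, tape[-4..2]=0100000 (head:     ^)
Step 6: in state A at pos 0, read 0 -> (A,0)->write 0,move L,goto B. Now: state=B, head=-1, tape[-4..2]=0100000 (head:    ^)
Step 7: in state B at pos -1, read 0 -> (B,0)->write 1,move L,goto C. Now: state=C, head=-2, tape[-4..2]=0101000 (head:   ^)
Step 8: in state C at pos -2, read 0 -> (C,0)->write 0,move L,goto A. Now: state=A, head=-3, tape[-4..2]=0101000 (head:  ^)
Step 9: in state A at pos -3, read 1 -> (A,1)->write 0,move L,goto H. Now: state=H, head=-4, tape[-5..2]=00001000 (head:  ^)
Cells containing 1 after step 9: {-1} -> 1 cell(s)

Answer: 1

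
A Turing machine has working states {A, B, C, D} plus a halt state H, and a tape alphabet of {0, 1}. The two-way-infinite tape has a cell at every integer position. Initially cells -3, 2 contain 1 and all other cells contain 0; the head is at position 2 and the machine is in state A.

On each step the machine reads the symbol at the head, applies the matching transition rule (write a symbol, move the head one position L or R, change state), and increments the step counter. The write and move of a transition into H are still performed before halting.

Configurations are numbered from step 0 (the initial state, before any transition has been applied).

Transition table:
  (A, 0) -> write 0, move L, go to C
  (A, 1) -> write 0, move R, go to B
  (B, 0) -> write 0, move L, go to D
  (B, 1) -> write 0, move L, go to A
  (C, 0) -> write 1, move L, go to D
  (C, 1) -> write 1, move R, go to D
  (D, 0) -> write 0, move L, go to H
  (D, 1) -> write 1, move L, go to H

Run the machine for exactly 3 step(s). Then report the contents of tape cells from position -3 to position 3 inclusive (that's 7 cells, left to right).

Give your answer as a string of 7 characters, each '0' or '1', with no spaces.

Step 1: in state A at pos 2, read 1 -> (A,1)->write 0,move R,goto B. Now: state=B, head=3, tape[-4..4]=010000000 (head:        ^)
Step 2: in state B at pos 3, read 0 -> (B,0)->write 0,move L,goto D. Now: state=D, head=2, tape[-4..4]=010000000 (head:       ^)
Step 3: in state D at pos 2, read 0 -> (D,0)->write 0,move L,goto H. Now: state=H, head=1, tape[-4..4]=010000000 (head:      ^)

Answer: 1000000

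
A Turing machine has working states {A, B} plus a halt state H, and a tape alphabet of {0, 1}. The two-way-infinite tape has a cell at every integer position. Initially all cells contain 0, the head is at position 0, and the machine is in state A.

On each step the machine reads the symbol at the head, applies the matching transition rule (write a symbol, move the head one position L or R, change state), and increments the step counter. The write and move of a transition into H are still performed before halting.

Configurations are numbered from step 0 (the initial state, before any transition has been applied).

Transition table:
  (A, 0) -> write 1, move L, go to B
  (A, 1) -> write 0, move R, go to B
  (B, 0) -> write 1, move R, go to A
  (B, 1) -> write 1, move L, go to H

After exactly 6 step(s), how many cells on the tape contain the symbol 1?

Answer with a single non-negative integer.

Answer: 3

Derivation:
Step 1: in state A at pos 0, read 0 -> (A,0)->write 1,move L,goto B. Now: state=B, head=-1, tape[-2..1]=0010 (head:  ^)
Step 2: in state B at pos -1, read 0 -> (B,0)->write 1,move R,goto A. Now: state=A, head=0, tape[-2..1]=0110 (head:   ^)
Step 3: in state A at pos 0, read 1 -> (A,1)->write 0,move R,goto B. Now: state=B, head=1, tape[-2..2]=01000 (head:    ^)
Step 4: in state B at pos 1, read 0 -> (B,0)->write 1,move R,goto A. Now: state=A, head=2, tape[-2..3]=010100 (head:     ^)
Step 5: in state A at pos 2, read 0 -> (A,0)->write 1,move L,goto B. Now: state=B, head=1, tape[-2..3]=010110 (head:    ^)
Step 6: in state B at pos 1, read 1 -> (B,1)->write 1,move L,goto H. Now: state=H, head=0, tape[-2..3]=010110 (head:   ^)
Cells containing 1 after step 6: {-1, 1, 2} -> 3 cell(s)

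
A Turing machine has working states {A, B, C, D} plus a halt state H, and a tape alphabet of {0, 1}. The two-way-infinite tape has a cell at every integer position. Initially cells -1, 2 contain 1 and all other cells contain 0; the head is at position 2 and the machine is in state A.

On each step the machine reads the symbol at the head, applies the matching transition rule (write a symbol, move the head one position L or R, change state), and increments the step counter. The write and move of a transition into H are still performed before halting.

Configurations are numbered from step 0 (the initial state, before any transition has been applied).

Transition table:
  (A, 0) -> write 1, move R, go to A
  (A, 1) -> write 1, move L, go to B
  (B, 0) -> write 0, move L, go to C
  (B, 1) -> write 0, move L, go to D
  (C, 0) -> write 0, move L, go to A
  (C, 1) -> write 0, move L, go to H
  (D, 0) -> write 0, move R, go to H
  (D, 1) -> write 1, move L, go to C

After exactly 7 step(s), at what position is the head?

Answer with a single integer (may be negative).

Step 1: in state A at pos 2, read 1 -> (A,1)->write 1,move L,goto B. Now: state=B, head=1, tape[-2..3]=010010 (head:    ^)
Step 2: in state B at pos 1, read 0 -> (B,0)->write 0,move L,goto C. Now: state=C, head=0, tape[-2..3]=010010 (head:   ^)
Step 3: in state C at pos 0, read 0 -> (C,0)->write 0,move L,goto A. Now: state=A, head=-1, tape[-2..3]=010010 (head:  ^)
Step 4: in state A at pos -1, read 1 -> (A,1)->write 1,move L,goto B. Now: state=B, head=-2, tape[-3..3]=0010010 (head:  ^)
Step 5: in state B at pos -2, read 0 -> (B,0)->write 0,move L,goto C. Now: state=C, head=-3, tape[-4..3]=00010010 (head:  ^)
Step 6: in state C at pos -3, read 0 -> (C,0)->write 0,move L,goto A. Now: state=A, head=-4, tape[-5..3]=000010010 (head:  ^)
Step 7: in state A at pos -4, read 0 -> (A,0)->write 1,move R,goto A. Now: state=A, head=-3, tape[-5..3]=010010010 (head:   ^)

Answer: -3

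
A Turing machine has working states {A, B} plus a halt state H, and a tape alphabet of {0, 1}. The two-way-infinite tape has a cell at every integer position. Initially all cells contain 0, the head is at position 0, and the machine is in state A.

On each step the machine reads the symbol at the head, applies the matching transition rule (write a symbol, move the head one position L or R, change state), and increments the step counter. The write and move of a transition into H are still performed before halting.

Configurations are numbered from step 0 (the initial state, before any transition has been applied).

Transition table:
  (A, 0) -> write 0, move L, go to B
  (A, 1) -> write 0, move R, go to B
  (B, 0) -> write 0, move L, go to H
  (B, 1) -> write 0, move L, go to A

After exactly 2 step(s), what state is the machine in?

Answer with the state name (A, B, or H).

Answer: H

Derivation:
Step 1: in state A at pos 0, read 0 -> (A,0)->write 0,move L,goto B. Now: state=B, head=-1, tape[-2..1]=0000 (head:  ^)
Step 2: in state B at pos -1, read 0 -> (B,0)->write 0,move L,goto H. Now: state=H, head=-2, tape[-3..1]=00000 (head:  ^)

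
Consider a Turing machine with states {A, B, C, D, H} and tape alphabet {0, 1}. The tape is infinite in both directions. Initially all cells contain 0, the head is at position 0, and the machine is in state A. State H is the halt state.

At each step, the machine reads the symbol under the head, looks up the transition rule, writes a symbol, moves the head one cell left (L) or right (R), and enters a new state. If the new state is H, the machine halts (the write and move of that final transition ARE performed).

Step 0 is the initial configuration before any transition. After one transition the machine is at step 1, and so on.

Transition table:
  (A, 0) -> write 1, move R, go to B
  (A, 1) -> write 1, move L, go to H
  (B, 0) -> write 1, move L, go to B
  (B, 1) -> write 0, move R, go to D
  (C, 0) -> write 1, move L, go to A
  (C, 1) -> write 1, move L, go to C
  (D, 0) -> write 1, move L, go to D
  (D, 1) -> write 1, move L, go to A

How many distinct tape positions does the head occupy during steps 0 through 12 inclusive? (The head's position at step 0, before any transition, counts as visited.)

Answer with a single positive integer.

Answer: 4

Derivation:
Step 1: in state A at pos 0, read 0 -> (A,0)->write 1,move R,goto B. Now: state=B, head=1, tape[-1..2]=0100 (head:   ^)
Step 2: in state B at pos 1, read 0 -> (B,0)->write 1,move L,goto B. Now: state=B, head=0, tape[-1..2]=0110 (head:  ^)
Step 3: in state B at pos 0, read 1 -> (B,1)->write 0,move R,goto D. Now: state=D, head=1, tape[-1..2]=0010 (head:   ^)
Step 4: in state D at pos 1, read 1 -> (D,1)->write 1,move L,goto A. Now: state=A, head=0, tape[-1..2]=0010 (head:  ^)
Step 5: in state A at pos 0, read 0 -> (A,0)->write 1,move R,goto B. Now: state=B, head=1, tape[-1..2]=0110 (head:   ^)
Step 6: in state B at pos 1, read 1 -> (B,1)->write 0,move R,goto D. Now: state=D, head=2, tape[-1..3]=01000 (head:    ^)
Step 7: in state D at pos 2, read 0 -> (D,0)->write 1,move L,goto D. Now: state=D, head=1, tape[-1..3]=01010 (head:   ^)
Step 8: in state D at pos 1, read 0 -> (D,0)->write 1,move L,goto D. Now: state=D, head=0, tape[-1..3]=01110 (head:  ^)
Step 9: in state D at pos 0, read 1 -> (D,1)->write 1,move L,goto A. Now: state=A, head=-1, tape[-2..3]=001110 (head:  ^)
Step 10: in state A at pos -1, read 0 -> (A,0)->write 1,move R,goto B. Now: state=B, head=0, tape[-2..3]=011110 (head:   ^)
Step 11: in state B at pos 0, read 1 -> (B,1)->write 0,move R,goto D. Now: state=D, head=1, tape[-2..3]=010110 (head:    ^)
Step 12: in state D at pos 1, read 1 -> (D,1)->write 1,move L,goto A. Now: state=A, head=0, tape[-2..3]=010110 (head:   ^)
Head positions at steps 0..12: starting at 0, distinct positions visited = {-1, 0, 1, 2} -> 4 position(s)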